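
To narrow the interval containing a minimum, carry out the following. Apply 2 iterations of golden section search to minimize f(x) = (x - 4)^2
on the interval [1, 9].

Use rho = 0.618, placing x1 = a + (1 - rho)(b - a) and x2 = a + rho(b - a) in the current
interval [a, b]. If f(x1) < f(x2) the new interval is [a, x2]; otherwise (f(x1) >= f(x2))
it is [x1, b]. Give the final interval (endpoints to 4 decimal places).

Golden section search for min of f(x) = (x - 4)^2 on [1, 9].
Each step: x1 = a + (1 - rho)(b - a), x2 = a + rho(b - a); if f(x1) < f(x2) keep [a, x2], otherwise keep [x1, b].
Step 1: [1.0000, 9.0000], x1=4.0560 (f=0.0031), x2=5.9440 (f=3.7791); f(x1) < f(x2) => keep [1.0000, 5.9440]
Step 2: [1.0000, 5.9440], x1=2.8886 (f=1.2352), x2=4.0554 (f=0.0031); f(x1) > f(x2) => keep [2.8886, 5.9440]
Final interval: [2.8886, 5.9440]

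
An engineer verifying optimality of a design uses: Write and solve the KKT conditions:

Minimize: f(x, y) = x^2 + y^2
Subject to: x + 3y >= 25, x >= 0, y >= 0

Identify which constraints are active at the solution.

KKT conditions for min x^2 + y^2 s.t. 1x + 3y >= 25, x >= 0, y >= 0:
Stationarity: 2x = mu*1 + mu_x, 2y = mu*3 + mu_y, with mu, mu_x, mu_y >= 0
Complementary slackness: mu*(x + 3y - 25) = 0, mu_x*x = 0, mu_y*y = 0
(0, 0) is infeasible (1*0 + 3*0 < 25), so if mu = 0 stationarity would force x = mu_x/2 >= 0, y = mu_y/2 >= 0 with mu_x*x = mu_y*y = 0, i.e. x = y = 0: contradiction. Hence mu > 0 and x + 3y = 25 is active.
Try x > 0, y > 0 (so mu_x = mu_y = 0): x = 1*mu/2, y = 3*mu/2
Substitute: 1*(1*mu/2) + 3*(3*mu/2) = 25
  mu*10/2 = 25 => mu = 5
x* = 5/2 > 0, y* = 15/2 > 0, consistent with mu_x = mu_y = 0.
f is convex and the constraints are linear, so this KKT point is the global minimum.
f* = 125/2
Active constraints: x + 3y >= 25 (holds with equality, mu = 5 > 0); x >= 0 and y >= 0 are inactive (mu_x = mu_y = 0).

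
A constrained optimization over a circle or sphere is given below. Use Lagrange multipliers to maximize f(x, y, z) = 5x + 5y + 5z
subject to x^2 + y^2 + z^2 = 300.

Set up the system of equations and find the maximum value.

Lagrange conditions: 5 = 2*lambda*x, 5 = 2*lambda*y, 5 = 2*lambda*z
So x:5 = y:5 = z:5, i.e. x = 5t, y = 5t, z = 5t
Constraint: t^2*(5^2 + 5^2 + 5^2) = 300
  t^2 * 75 = 300  =>  t = sqrt(4)
Maximum = 5*5t + 5*5t + 5*5t = 75*sqrt(4) = 150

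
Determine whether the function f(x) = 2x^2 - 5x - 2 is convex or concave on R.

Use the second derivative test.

f(x) = 2x^2 - 5x - 2
f'(x) = 4x - 5
f''(x) = 4
Since f''(x) = 4 > 0 for all x, f is convex on R.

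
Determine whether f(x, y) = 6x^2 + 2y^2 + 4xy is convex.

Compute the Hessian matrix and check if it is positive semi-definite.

f(x,y) = 6x^2 + 2y^2 + 4xy
Hessian H = [[12, 4], [4, 4]]
trace(H) = 16, det(H) = 32
Eigenvalues: (16 +/- sqrt(128)) / 2 = 13.66, 2.343
Since both eigenvalues > 0, f is convex.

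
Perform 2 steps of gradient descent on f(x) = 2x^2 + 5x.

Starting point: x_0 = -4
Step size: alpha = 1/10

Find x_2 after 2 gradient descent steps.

f(x) = 2x^2 + 5x, f'(x) = 4x + (5)
Step 1: f'(-4) = -11, x_1 = -4 - 1/10 * -11 = -29/10
Step 2: f'(-29/10) = -33/5, x_2 = -29/10 - 1/10 * -33/5 = -56/25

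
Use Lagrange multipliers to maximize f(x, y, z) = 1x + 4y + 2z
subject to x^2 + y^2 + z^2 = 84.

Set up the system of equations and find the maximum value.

Lagrange conditions: 1 = 2*lambda*x, 4 = 2*lambda*y, 2 = 2*lambda*z
So x:1 = y:4 = z:2, i.e. x = 1t, y = 4t, z = 2t
Constraint: t^2*(1^2 + 4^2 + 2^2) = 84
  t^2 * 21 = 84  =>  t = sqrt(4)
Maximum = 1*1t + 4*4t + 2*2t = 21*sqrt(4) = 42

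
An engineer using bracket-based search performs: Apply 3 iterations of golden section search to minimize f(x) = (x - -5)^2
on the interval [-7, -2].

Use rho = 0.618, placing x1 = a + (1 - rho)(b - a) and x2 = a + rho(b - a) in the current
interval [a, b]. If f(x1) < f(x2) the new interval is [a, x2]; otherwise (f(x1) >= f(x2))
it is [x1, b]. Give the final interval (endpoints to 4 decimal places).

Golden section search for min of f(x) = (x - -5)^2 on [-7, -2].
Each step: x1 = a + (1 - rho)(b - a), x2 = a + rho(b - a); if f(x1) < f(x2) keep [a, x2], otherwise keep [x1, b].
Step 1: [-7.0000, -2.0000], x1=-5.0900 (f=0.0081), x2=-3.9100 (f=1.1881); f(x1) < f(x2) => keep [-7.0000, -3.9100]
Step 2: [-7.0000, -3.9100], x1=-5.8196 (f=0.6718), x2=-5.0904 (f=0.0082); f(x1) > f(x2) => keep [-5.8196, -3.9100]
Step 3: [-5.8196, -3.9100], x1=-5.0901 (f=0.0081), x2=-4.6395 (f=0.1300); f(x1) < f(x2) => keep [-5.8196, -4.6395]
Final interval: [-5.8196, -4.6395]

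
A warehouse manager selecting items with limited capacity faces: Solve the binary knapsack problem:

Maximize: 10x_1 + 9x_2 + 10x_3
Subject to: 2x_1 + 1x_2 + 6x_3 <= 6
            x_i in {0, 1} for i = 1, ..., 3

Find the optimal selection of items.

Items: item 1 (v=10, w=2), item 2 (v=9, w=1), item 3 (v=10, w=6)
Capacity: 6
Checking all 8 subsets (w = total weight, v = total value):
  {}: w = 0, v = 0
  {1}: w = 2, v = 10
  {2}: w = 1, v = 9
  {3}: w = 6, v = 10
  {1, 2}: w = 3, v = 19
  {1, 3}: w = 8 > 6, infeasible
  {2, 3}: w = 7 > 6, infeasible
  {1, 2, 3}: w = 9 > 6, infeasible
Best feasible subset: items [1, 2]
Total weight: 3 <= 6, total value: 19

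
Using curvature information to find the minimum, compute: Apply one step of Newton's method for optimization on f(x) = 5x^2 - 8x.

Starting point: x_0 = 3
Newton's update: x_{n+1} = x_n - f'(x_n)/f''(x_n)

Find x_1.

f(x) = 5x^2 - 8x
f'(x) = 10x + (-8), f''(x) = 10
Newton step: x_1 = x_0 - f'(x_0)/f''(x_0)
f'(3) = 22
x_1 = 3 - 22/10 = 4/5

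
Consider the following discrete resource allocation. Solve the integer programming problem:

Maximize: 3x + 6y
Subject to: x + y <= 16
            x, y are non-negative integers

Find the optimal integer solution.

Objective: 3x + 6y, constraint: x + y <= 16
Coefficient of y is 6 > coefficient of x is 3, so allocate the entire budget to y.
Optimal: x = 0, y = 16, value = 96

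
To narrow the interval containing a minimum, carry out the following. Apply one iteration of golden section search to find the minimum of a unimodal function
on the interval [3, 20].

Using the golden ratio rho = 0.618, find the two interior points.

Golden section search on [3, 20].
Golden ratio rho = 0.618 (approx).
Interior points:
  x_1 = 3 + (1-0.618)*17 = 9.4940
  x_2 = 3 + 0.618*17 = 13.5060
Compare f(x_1) and f(x_2) to determine which subinterval to keep.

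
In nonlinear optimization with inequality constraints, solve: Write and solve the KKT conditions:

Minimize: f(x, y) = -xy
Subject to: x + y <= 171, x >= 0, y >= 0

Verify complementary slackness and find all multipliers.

Problem: min -xy s.t. x + y <= 171 (multiplier lambda), x >= 0 (mu_x), y >= 0 (mu_y)
KKT stationarity: -y + lambda - mu_x = 0, -x + lambda - mu_y = 0, with lambda, mu_x, mu_y >= 0
Complementary slackness: lambda*(x + y - 171) = 0, mu_x*x = 0, mu_y*y = 0
If lambda = 0: y = -mu_x <= 0 and x = -mu_y <= 0 force x = y = 0 with f = 0; but x = y = 171/2 is feasible with f = -29241/4 < 0, so this is not the minimum. Hence lambda > 0 and x + y = 171.
Try x > 0, y > 0 (so mu_x = mu_y = 0): y = lambda, x = lambda => x = y = lambda
x + y = 171 => 2*lambda = 171 => lambda = 171/2
x* = y* = 171/2 > 0, consistent with mu_x = mu_y = 0.
(Any feasible point with x = 0 or y = 0 has f = 0 > -29241/4, so the minimum is not on those boundaries.)
min(-xy) = -29241/4 (i.e. max xy = 29241/4)
Multipliers: lambda = 171/2, mu_x = 0, mu_y = 0
Complementary slackness: lambda*(x + y - 171) = 171/2*(171/2 + 171/2 - 171) = 0, mu_x*x = 0*171/2 = 0, mu_y*y = 0*171/2 = 0. Satisfied.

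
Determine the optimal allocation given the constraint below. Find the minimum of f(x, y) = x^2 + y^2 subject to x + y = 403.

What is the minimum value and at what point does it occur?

Substitute y = 403 - x into f(x,y) = x^2 + y^2:
g(x) = x^2 + (403 - x)^2 = 2x^2 - 806x + 162409
g'(x) = 4x - 806 = 0  =>  x = 403/2
y = 403 - 403/2 = 403/2
Minimum value = (403/2)^2 + (403/2)^2 = 162409/2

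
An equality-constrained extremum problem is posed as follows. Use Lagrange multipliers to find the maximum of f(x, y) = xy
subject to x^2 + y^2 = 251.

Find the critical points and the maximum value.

Lagrange conditions: y = 2*lambda*x and x = 2*lambda*y
If x = 0 then y = 0, violating the constraint, so x, y != 0.
Dividing: y/x = x/y => x^2 = y^2 => y = x or y = -x
Constraint: 2x^2 = 251 => x^2 = 251/2 => x = +/-sqrt(251/2)
Critical points: (sqrt(251/2), sqrt(251/2)), (-sqrt(251/2), -sqrt(251/2)), (sqrt(251/2), -sqrt(251/2)), (-sqrt(251/2), sqrt(251/2))
  y = x:  xy = x^2 = 251/2  at (sqrt(251/2), sqrt(251/2)) and (-sqrt(251/2), -sqrt(251/2))
  y = -x: xy = -x^2 = -251/2 at (sqrt(251/2), -sqrt(251/2)) and (-sqrt(251/2), sqrt(251/2))
Maximum xy = 251/2 at (sqrt(251/2), sqrt(251/2)) and (-sqrt(251/2), -sqrt(251/2))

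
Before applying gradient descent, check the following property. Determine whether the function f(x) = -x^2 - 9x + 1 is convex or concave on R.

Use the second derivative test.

f(x) = -x^2 - 9x + 1
f'(x) = -2x - 9
f''(x) = -2
Since f''(x) = -2 < 0 for all x, f is concave on R.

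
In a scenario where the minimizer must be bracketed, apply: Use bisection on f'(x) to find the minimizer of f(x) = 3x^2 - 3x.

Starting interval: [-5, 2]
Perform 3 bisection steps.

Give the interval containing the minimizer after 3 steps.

Finding critical point of f(x) = 3x^2 - 3x using bisection on f'(x) = 6x + -3.
f'(x) = 0 when x = 1/2.
Starting interval: [-5, 2]
Step 1: mid = -3/2, f'(mid) = -12, new interval = [-3/2, 2]
Step 2: mid = 1/4, f'(mid) = -3/2, new interval = [1/4, 2]
Step 3: mid = 9/8, f'(mid) = 15/4, new interval = [1/4, 9/8]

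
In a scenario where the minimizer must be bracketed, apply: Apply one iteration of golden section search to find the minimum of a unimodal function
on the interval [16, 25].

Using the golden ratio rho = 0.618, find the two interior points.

Golden section search on [16, 25].
Golden ratio rho = 0.618 (approx).
Interior points:
  x_1 = 16 + (1-0.618)*9 = 19.4380
  x_2 = 16 + 0.618*9 = 21.5620
Compare f(x_1) and f(x_2) to determine which subinterval to keep.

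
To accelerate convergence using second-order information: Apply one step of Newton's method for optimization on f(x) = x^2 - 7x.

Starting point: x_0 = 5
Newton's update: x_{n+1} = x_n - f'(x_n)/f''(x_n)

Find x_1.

f(x) = x^2 - 7x
f'(x) = 2x + (-7), f''(x) = 2
Newton step: x_1 = x_0 - f'(x_0)/f''(x_0)
f'(5) = 3
x_1 = 5 - 3/2 = 7/2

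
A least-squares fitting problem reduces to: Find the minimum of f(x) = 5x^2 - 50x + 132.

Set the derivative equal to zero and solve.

f(x) = 5x^2 - 50x + 132
f'(x) = 10x + (-50) = 0
x = 50/10 = 5
f(5) = 7
Since f''(x) = 10 > 0, this is a minimum.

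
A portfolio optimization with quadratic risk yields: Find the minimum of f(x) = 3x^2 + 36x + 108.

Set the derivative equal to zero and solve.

f(x) = 3x^2 + 36x + 108
f'(x) = 6x + (36) = 0
x = -36/6 = -6
f(-6) = 0
Since f''(x) = 6 > 0, this is a minimum.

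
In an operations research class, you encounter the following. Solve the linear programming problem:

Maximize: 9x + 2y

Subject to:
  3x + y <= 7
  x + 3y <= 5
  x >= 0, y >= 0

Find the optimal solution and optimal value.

Feasible vertices: (0, 0), (0, 5/3), (2, 1), (7/3, 0)
Objective 9x + 2y at each:
  (0, 0): 0
  (0, 5/3): 10/3
  (2, 1): 20
  (7/3, 0): 21
Maximum is 21 at (7/3, 0).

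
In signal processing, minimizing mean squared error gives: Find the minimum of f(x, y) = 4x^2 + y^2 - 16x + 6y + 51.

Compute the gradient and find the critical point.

f(x,y) = 4x^2 + y^2 - 16x + 6y + 51
df/dx = 8x + (-16) = 0  =>  x = 2
df/dy = 2y + (6) = 0  =>  y = -3
f(2, -3) = 4*(2)^2 + 1*(-3)^2 + -16*(2) + 6*(-3) + 51 = 26
Hessian is diagonal with entries 8, 2 > 0, so this is a minimum.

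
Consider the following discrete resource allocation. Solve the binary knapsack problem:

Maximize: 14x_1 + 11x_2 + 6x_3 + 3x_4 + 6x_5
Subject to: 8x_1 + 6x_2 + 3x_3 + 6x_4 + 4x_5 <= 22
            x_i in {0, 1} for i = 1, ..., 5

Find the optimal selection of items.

Items: item 1 (v=14, w=8), item 2 (v=11, w=6), item 3 (v=6, w=3), item 4 (v=3, w=6), item 5 (v=6, w=4)
Capacity: 22
Checking all 32 subsets (w = total weight, v = total value):
  {}: w = 0, v = 0
  {1}: w = 8, v = 14
  {2}: w = 6, v = 11
  {3}: w = 3, v = 6
  {4}: w = 6, v = 3
  {5}: w = 4, v = 6
  {1, 2}: w = 14, v = 25
  {1, 3}: w = 11, v = 20
  {1, 4}: w = 14, v = 17
  {1, 5}: w = 12, v = 20
  {2, 3}: w = 9, v = 17
  {2, 4}: w = 12, v = 14
  {2, 5}: w = 10, v = 17
  {3, 4}: w = 9, v = 9
  {3, 5}: w = 7, v = 12
  {4, 5}: w = 10, v = 9
  {1, 2, 3}: w = 17, v = 31
  {1, 2, 4}: w = 20, v = 28
  {1, 2, 5}: w = 18, v = 31
  {1, 3, 4}: w = 17, v = 23
  {1, 3, 5}: w = 15, v = 26
  {1, 4, 5}: w = 18, v = 23
  {2, 3, 4}: w = 15, v = 20
  {2, 3, 5}: w = 13, v = 23
  {2, 4, 5}: w = 16, v = 20
  {3, 4, 5}: w = 13, v = 15
  {1, 2, 3, 4}: w = 23 > 22, infeasible
  {1, 2, 3, 5}: w = 21, v = 37
  {1, 2, 4, 5}: w = 24 > 22, infeasible
  {1, 3, 4, 5}: w = 21, v = 29
  {2, 3, 4, 5}: w = 19, v = 26
  {1, 2, 3, 4, 5}: w = 27 > 22, infeasible
Best feasible subset: items [1, 2, 3, 5]
Total weight: 21 <= 22, total value: 37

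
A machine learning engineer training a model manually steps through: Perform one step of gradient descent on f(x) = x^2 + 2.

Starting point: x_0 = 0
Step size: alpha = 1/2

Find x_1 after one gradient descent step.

f(x) = x^2 + 2
f'(x) = 2x + 0
f'(0) = 2*0 + (0) = 0
x_1 = x_0 - alpha * f'(x_0) = 0 - 1/2 * 0 = 0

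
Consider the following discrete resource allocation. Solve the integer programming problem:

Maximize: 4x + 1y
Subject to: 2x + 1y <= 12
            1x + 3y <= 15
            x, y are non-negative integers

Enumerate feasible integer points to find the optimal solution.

Constraint 1: 2x + 1y <= 12
Constraint 2: 1x + 3y <= 15
Feasible x range (need y >= 0): 0 <= x <= min(12/2, 15/1) => x in {0, ..., 6}.
Enumerate feasible integer points row by row (the coefficient of y is 1 > 0, so for each x the largest feasible y gives the best value):
  x = 0: y <= min((12 - 2*0)/1, (15 - 1*0)/3) => y in {0, ..., 5}; best 4*0 + 1*5 = 5
  x = 1: y <= min((12 - 2*1)/1, (15 - 1*1)/3) => y in {0, ..., 4}; best 4*1 + 1*4 = 8
  x = 2: y <= min((12 - 2*2)/1, (15 - 1*2)/3) => y in {0, ..., 4}; best 4*2 + 1*4 = 12
  x = 3: y <= min((12 - 2*3)/1, (15 - 1*3)/3) => y in {0, ..., 4}; best 4*3 + 1*4 = 16
  x = 4: y <= min((12 - 2*4)/1, (15 - 1*4)/3) => y in {0, ..., 3}; best 4*4 + 1*3 = 19
  x = 5: y <= min((12 - 2*5)/1, (15 - 1*5)/3) => y in {0, ..., 2}; best 4*5 + 1*2 = 22
  x = 6: y <= min((12 - 2*6)/1, (15 - 1*6)/3) => y in {0}; best 4*6 + 1*0 = 24
The maximum 4x + 1y = 24 is achieved at x = 6, y = 0.
Check: 2*6 + 1*0 = 12 <= 12 and 1*6 + 3*0 = 6 <= 15.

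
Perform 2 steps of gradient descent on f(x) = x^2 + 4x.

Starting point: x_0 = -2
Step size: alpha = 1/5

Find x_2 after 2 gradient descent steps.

f(x) = x^2 + 4x, f'(x) = 2x + (4)
Step 1: f'(-2) = 0, x_1 = -2 - 1/5 * 0 = -2
Step 2: f'(-2) = 0, x_2 = -2 - 1/5 * 0 = -2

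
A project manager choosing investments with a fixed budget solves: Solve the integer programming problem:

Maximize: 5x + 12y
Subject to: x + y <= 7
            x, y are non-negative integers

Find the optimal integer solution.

Objective: 5x + 12y, constraint: x + y <= 7
Coefficient of y is 12 > coefficient of x is 5, so allocate the entire budget to y.
Optimal: x = 0, y = 7, value = 84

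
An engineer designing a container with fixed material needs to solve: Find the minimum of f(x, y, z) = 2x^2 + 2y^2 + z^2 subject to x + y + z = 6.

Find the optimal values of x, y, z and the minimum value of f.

Using Lagrange multipliers on f = 2x^2 + 2y^2 + z^2 with constraint x + y + z = 6:
Conditions: 2*2*x = lambda, 2*2*y = lambda, 2*1*z = lambda
So x = lambda/4, y = lambda/4, z = lambda/2
Substituting into constraint: lambda * (1) = 6
lambda = 6
x = 3/2, y = 3/2, z = 3
Minimum value = 18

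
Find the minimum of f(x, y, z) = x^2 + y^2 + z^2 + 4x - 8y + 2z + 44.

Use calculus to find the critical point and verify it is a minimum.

f(x,y,z) = x^2 + y^2 + z^2 + 4x - 8y + 2z + 44
df/dx = 2x + (4) = 0 => x = -2
df/dy = 2y + (-8) = 0 => y = 4
df/dz = 2z + (2) = 0 => z = -1
f(-2,4,-1) = 1*(-2)^2 + 1*(4)^2 + 1*(-1)^2 + 4*(-2) + -8*(4) + 2*(-1) + 44 = 23
Hessian is diagonal with entries 2, 2, 2 > 0, confirmed minimum.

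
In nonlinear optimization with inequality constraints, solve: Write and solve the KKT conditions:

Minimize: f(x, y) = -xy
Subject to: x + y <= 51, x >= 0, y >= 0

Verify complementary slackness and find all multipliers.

Problem: min -xy s.t. x + y <= 51 (multiplier lambda), x >= 0 (mu_x), y >= 0 (mu_y)
KKT stationarity: -y + lambda - mu_x = 0, -x + lambda - mu_y = 0, with lambda, mu_x, mu_y >= 0
Complementary slackness: lambda*(x + y - 51) = 0, mu_x*x = 0, mu_y*y = 0
If lambda = 0: y = -mu_x <= 0 and x = -mu_y <= 0 force x = y = 0 with f = 0; but x = y = 51/2 is feasible with f = -2601/4 < 0, so this is not the minimum. Hence lambda > 0 and x + y = 51.
Try x > 0, y > 0 (so mu_x = mu_y = 0): y = lambda, x = lambda => x = y = lambda
x + y = 51 => 2*lambda = 51 => lambda = 51/2
x* = y* = 51/2 > 0, consistent with mu_x = mu_y = 0.
(Any feasible point with x = 0 or y = 0 has f = 0 > -2601/4, so the minimum is not on those boundaries.)
min(-xy) = -2601/4 (i.e. max xy = 2601/4)
Multipliers: lambda = 51/2, mu_x = 0, mu_y = 0
Complementary slackness: lambda*(x + y - 51) = 51/2*(51/2 + 51/2 - 51) = 0, mu_x*x = 0*51/2 = 0, mu_y*y = 0*51/2 = 0. Satisfied.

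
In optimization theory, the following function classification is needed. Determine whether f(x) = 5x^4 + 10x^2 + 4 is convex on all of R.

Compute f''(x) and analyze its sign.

f(x) = 5x^4 + 10x^2 + 4
f'(x) = 20x^3 + 20x
f''(x) = 60x^2 + 20
f''(x) = 60x^2 + 20 >= 20 > 0 for all x
Therefore, f is convex on R.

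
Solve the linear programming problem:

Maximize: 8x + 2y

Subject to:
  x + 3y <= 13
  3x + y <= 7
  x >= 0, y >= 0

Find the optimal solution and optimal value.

Feasible vertices: (0, 0), (0, 13/3), (1, 4), (7/3, 0)
Objective 8x + 2y at each:
  (0, 0): 0
  (0, 13/3): 26/3
  (1, 4): 16
  (7/3, 0): 56/3
Maximum is 56/3 at (7/3, 0).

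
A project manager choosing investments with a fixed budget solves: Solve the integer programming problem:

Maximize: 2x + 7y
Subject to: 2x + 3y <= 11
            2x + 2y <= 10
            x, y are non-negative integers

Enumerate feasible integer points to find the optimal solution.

Constraint 1: 2x + 3y <= 11
Constraint 2: 2x + 2y <= 10
Feasible x range (need y >= 0): 0 <= x <= min(11/2, 10/2) => x in {0, ..., 5}.
Enumerate feasible integer points row by row (the coefficient of y is 7 > 0, so for each x the largest feasible y gives the best value):
  x = 0: y <= min((11 - 2*0)/3, (10 - 2*0)/2) => y in {0, ..., 3}; best 2*0 + 7*3 = 21
  x = 1: y <= min((11 - 2*1)/3, (10 - 2*1)/2) => y in {0, ..., 3}; best 2*1 + 7*3 = 23
  x = 2: y <= min((11 - 2*2)/3, (10 - 2*2)/2) => y in {0, ..., 2}; best 2*2 + 7*2 = 18
  x = 3: y <= min((11 - 2*3)/3, (10 - 2*3)/2) => y in {0, ..., 1}; best 2*3 + 7*1 = 13
  x = 4: y <= min((11 - 2*4)/3, (10 - 2*4)/2) => y in {0, ..., 1}; best 2*4 + 7*1 = 15
  x = 5: y <= min((11 - 2*5)/3, (10 - 2*5)/2) => y in {0}; best 2*5 + 7*0 = 10
The maximum 2x + 7y = 23 is achieved at x = 1, y = 3.
Check: 2*1 + 3*3 = 11 <= 11 and 2*1 + 2*3 = 8 <= 10.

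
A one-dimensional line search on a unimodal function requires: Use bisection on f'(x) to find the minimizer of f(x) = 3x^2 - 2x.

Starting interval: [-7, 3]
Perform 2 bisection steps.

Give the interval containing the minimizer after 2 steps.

Finding critical point of f(x) = 3x^2 - 2x using bisection on f'(x) = 6x + -2.
f'(x) = 0 when x = 1/3.
Starting interval: [-7, 3]
Step 1: mid = -2, f'(mid) = -14, new interval = [-2, 3]
Step 2: mid = 1/2, f'(mid) = 1, new interval = [-2, 1/2]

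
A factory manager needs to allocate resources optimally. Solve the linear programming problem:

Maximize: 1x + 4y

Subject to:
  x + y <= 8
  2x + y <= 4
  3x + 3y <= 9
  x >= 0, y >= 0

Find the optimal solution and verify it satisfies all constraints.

Feasible vertices: (0, 0), (0, 3), (1, 2), (2, 0)
Objective 1x + 4y at each vertex:
  (0, 0): 0
  (0, 3): 12
  (1, 2): 9
  (2, 0): 2
Maximum is 12 at (0, 3).
Verify constraints at (x, y) = (0, 3):
  1*0 + 1*3 = 3 <= 8
  2*0 + 1*3 = 3 <= 4
  3*0 + 3*3 = 9 <= 9 (active)
  x = 0 >= 0, y = 3 >= 0. All constraints satisfied.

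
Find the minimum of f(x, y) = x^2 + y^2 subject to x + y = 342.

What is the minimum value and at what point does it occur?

Substitute y = 342 - x into f(x,y) = x^2 + y^2:
g(x) = x^2 + (342 - x)^2 = 2x^2 - 684x + 116964
g'(x) = 4x - 684 = 0  =>  x = 171
y = 342 - 171 = 171
Minimum value = 171^2 + 171^2 = 58482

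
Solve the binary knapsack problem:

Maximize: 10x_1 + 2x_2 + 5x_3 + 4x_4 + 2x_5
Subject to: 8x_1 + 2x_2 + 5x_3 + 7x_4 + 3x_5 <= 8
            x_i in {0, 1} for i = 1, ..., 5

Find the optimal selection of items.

Items: item 1 (v=10, w=8), item 2 (v=2, w=2), item 3 (v=5, w=5), item 4 (v=4, w=7), item 5 (v=2, w=3)
Capacity: 8
Checking all 32 subsets (w = total weight, v = total value):
  {}: w = 0, v = 0
  {1}: w = 8, v = 10
  {2}: w = 2, v = 2
  {3}: w = 5, v = 5
  {4}: w = 7, v = 4
  {5}: w = 3, v = 2
  {1, 2}: w = 10 > 8, infeasible
  {1, 3}: w = 13 > 8, infeasible
  {1, 4}: w = 15 > 8, infeasible
  {1, 5}: w = 11 > 8, infeasible
  {2, 3}: w = 7, v = 7
  {2, 4}: w = 9 > 8, infeasible
  {2, 5}: w = 5, v = 4
  {3, 4}: w = 12 > 8, infeasible
  {3, 5}: w = 8, v = 7
  {4, 5}: w = 10 > 8, infeasible
  {1, 2, 3}: w = 15 > 8, infeasible
  {1, 2, 4}: w = 17 > 8, infeasible
  {1, 2, 5}: w = 13 > 8, infeasible
  {1, 3, 4}: w = 20 > 8, infeasible
  {1, 3, 5}: w = 16 > 8, infeasible
  {1, 4, 5}: w = 18 > 8, infeasible
  {2, 3, 4}: w = 14 > 8, infeasible
  {2, 3, 5}: w = 10 > 8, infeasible
  {2, 4, 5}: w = 12 > 8, infeasible
  {3, 4, 5}: w = 15 > 8, infeasible
  {1, 2, 3, 4}: w = 22 > 8, infeasible
  {1, 2, 3, 5}: w = 18 > 8, infeasible
  {1, 2, 4, 5}: w = 20 > 8, infeasible
  {1, 3, 4, 5}: w = 23 > 8, infeasible
  {2, 3, 4, 5}: w = 17 > 8, infeasible
  {1, 2, 3, 4, 5}: w = 25 > 8, infeasible
Best feasible subset: items [1]
Total weight: 8 <= 8, total value: 10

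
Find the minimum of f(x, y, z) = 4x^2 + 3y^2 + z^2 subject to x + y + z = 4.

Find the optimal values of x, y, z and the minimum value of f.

Using Lagrange multipliers on f = 4x^2 + 3y^2 + z^2 with constraint x + y + z = 4:
Conditions: 2*4*x = lambda, 2*3*y = lambda, 2*1*z = lambda
So x = lambda/8, y = lambda/6, z = lambda/2
Substituting into constraint: lambda * (19/24) = 4
lambda = 96/19
x = 12/19, y = 16/19, z = 48/19
Minimum value = 192/19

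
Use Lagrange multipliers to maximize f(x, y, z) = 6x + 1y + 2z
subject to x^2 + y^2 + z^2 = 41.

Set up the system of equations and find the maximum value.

Lagrange conditions: 6 = 2*lambda*x, 1 = 2*lambda*y, 2 = 2*lambda*z
So x:6 = y:1 = z:2, i.e. x = 6t, y = 1t, z = 2t
Constraint: t^2*(6^2 + 1^2 + 2^2) = 41
  t^2 * 41 = 41  =>  t = sqrt(1)
Maximum = 6*6t + 1*1t + 2*2t = 41*sqrt(1) = 41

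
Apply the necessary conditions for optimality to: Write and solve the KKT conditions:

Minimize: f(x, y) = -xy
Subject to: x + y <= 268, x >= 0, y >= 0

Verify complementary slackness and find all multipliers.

Problem: min -xy s.t. x + y <= 268 (multiplier lambda), x >= 0 (mu_x), y >= 0 (mu_y)
KKT stationarity: -y + lambda - mu_x = 0, -x + lambda - mu_y = 0, with lambda, mu_x, mu_y >= 0
Complementary slackness: lambda*(x + y - 268) = 0, mu_x*x = 0, mu_y*y = 0
If lambda = 0: y = -mu_x <= 0 and x = -mu_y <= 0 force x = y = 0 with f = 0; but x = y = 134 is feasible with f = -17956 < 0, so this is not the minimum. Hence lambda > 0 and x + y = 268.
Try x > 0, y > 0 (so mu_x = mu_y = 0): y = lambda, x = lambda => x = y = lambda
x + y = 268 => 2*lambda = 268 => lambda = 134
x* = y* = 134 > 0, consistent with mu_x = mu_y = 0.
(Any feasible point with x = 0 or y = 0 has f = 0 > -17956, so the minimum is not on those boundaries.)
min(-xy) = -17956 (i.e. max xy = 17956)
Multipliers: lambda = 134, mu_x = 0, mu_y = 0
Complementary slackness: lambda*(x + y - 268) = 134*(134 + 134 - 268) = 0, mu_x*x = 0*134 = 0, mu_y*y = 0*134 = 0. Satisfied.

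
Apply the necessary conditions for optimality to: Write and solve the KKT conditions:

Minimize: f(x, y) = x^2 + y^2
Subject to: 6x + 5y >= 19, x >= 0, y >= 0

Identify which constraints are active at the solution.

KKT conditions for min x^2 + y^2 s.t. 6x + 5y >= 19, x >= 0, y >= 0:
Stationarity: 2x = mu*6 + mu_x, 2y = mu*5 + mu_y, with mu, mu_x, mu_y >= 0
Complementary slackness: mu*(6x + 5y - 19) = 0, mu_x*x = 0, mu_y*y = 0
(0, 0) is infeasible (6*0 + 5*0 < 19), so if mu = 0 stationarity would force x = mu_x/2 >= 0, y = mu_y/2 >= 0 with mu_x*x = mu_y*y = 0, i.e. x = y = 0: contradiction. Hence mu > 0 and 6x + 5y = 19 is active.
Try x > 0, y > 0 (so mu_x = mu_y = 0): x = 6*mu/2, y = 5*mu/2
Substitute: 6*(6*mu/2) + 5*(5*mu/2) = 19
  mu*61/2 = 19 => mu = 38/61
x* = 114/61 > 0, y* = 95/61 > 0, consistent with mu_x = mu_y = 0.
f is convex and the constraints are linear, so this KKT point is the global minimum.
f* = 361/61
Active constraints: 6x + 5y >= 19 (holds with equality, mu = 38/61 > 0); x >= 0 and y >= 0 are inactive (mu_x = mu_y = 0).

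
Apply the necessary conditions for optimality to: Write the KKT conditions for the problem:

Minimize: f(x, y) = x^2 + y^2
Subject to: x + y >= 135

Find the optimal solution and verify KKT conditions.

KKT conditions for min x^2 + y^2 s.t. x + y >= 135:
Stationarity: 2x = mu, 2y = mu
So x = y = mu/2.
Complementary slackness: mu*(x + y - 135) = 0
Primal feasibility: x + y >= 135; dual feasibility: mu >= 0
If mu = 0 then x = y = 0, but 0 + 0 < 135 is infeasible, so the constraint is active.
Constraint active: x + y = 2*(mu/2) = 135 => mu = 135
x = y = 135/2, f = 18225/2
Verify: stationarity 2*(135/2) = 135 = mu; primal 135/2 + 135/2 = 135 >= 135; dual mu = 135 >= 0; complementary slackness 135*(135 - 135) = 0. All KKT conditions hold.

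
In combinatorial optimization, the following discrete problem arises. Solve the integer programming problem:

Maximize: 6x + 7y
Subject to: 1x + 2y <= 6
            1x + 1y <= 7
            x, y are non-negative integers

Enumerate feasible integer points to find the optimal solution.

Constraint 1: 1x + 2y <= 6
Constraint 2: 1x + 1y <= 7
Feasible x range (need y >= 0): 0 <= x <= min(6/1, 7/1) => x in {0, ..., 6}.
Enumerate feasible integer points row by row (the coefficient of y is 7 > 0, so for each x the largest feasible y gives the best value):
  x = 0: y <= min((6 - 1*0)/2, (7 - 1*0)/1) => y in {0, ..., 3}; best 6*0 + 7*3 = 21
  x = 1: y <= min((6 - 1*1)/2, (7 - 1*1)/1) => y in {0, ..., 2}; best 6*1 + 7*2 = 20
  x = 2: y <= min((6 - 1*2)/2, (7 - 1*2)/1) => y in {0, ..., 2}; best 6*2 + 7*2 = 26
  x = 3: y <= min((6 - 1*3)/2, (7 - 1*3)/1) => y in {0, ..., 1}; best 6*3 + 7*1 = 25
  x = 4: y <= min((6 - 1*4)/2, (7 - 1*4)/1) => y in {0, ..., 1}; best 6*4 + 7*1 = 31
  x = 5: y <= min((6 - 1*5)/2, (7 - 1*5)/1) => y in {0}; best 6*5 + 7*0 = 30
  x = 6: y <= min((6 - 1*6)/2, (7 - 1*6)/1) => y in {0}; best 6*6 + 7*0 = 36
The maximum 6x + 7y = 36 is achieved at x = 6, y = 0.
Check: 1*6 + 2*0 = 6 <= 6 and 1*6 + 1*0 = 6 <= 7.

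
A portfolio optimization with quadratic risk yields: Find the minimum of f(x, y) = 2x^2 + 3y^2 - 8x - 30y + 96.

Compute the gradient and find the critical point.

f(x,y) = 2x^2 + 3y^2 - 8x - 30y + 96
df/dx = 4x + (-8) = 0  =>  x = 2
df/dy = 6y + (-30) = 0  =>  y = 5
f(2, 5) = 2*(2)^2 + 3*(5)^2 + -8*(2) + -30*(5) + 96 = 13
Hessian is diagonal with entries 4, 6 > 0, so this is a minimum.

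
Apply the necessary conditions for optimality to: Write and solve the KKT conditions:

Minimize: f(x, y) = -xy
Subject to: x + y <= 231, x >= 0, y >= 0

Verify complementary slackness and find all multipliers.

Problem: min -xy s.t. x + y <= 231 (multiplier lambda), x >= 0 (mu_x), y >= 0 (mu_y)
KKT stationarity: -y + lambda - mu_x = 0, -x + lambda - mu_y = 0, with lambda, mu_x, mu_y >= 0
Complementary slackness: lambda*(x + y - 231) = 0, mu_x*x = 0, mu_y*y = 0
If lambda = 0: y = -mu_x <= 0 and x = -mu_y <= 0 force x = y = 0 with f = 0; but x = y = 231/2 is feasible with f = -53361/4 < 0, so this is not the minimum. Hence lambda > 0 and x + y = 231.
Try x > 0, y > 0 (so mu_x = mu_y = 0): y = lambda, x = lambda => x = y = lambda
x + y = 231 => 2*lambda = 231 => lambda = 231/2
x* = y* = 231/2 > 0, consistent with mu_x = mu_y = 0.
(Any feasible point with x = 0 or y = 0 has f = 0 > -53361/4, so the minimum is not on those boundaries.)
min(-xy) = -53361/4 (i.e. max xy = 53361/4)
Multipliers: lambda = 231/2, mu_x = 0, mu_y = 0
Complementary slackness: lambda*(x + y - 231) = 231/2*(231/2 + 231/2 - 231) = 0, mu_x*x = 0*231/2 = 0, mu_y*y = 0*231/2 = 0. Satisfied.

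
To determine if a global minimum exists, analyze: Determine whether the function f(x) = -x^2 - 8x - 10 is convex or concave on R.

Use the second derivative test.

f(x) = -x^2 - 8x - 10
f'(x) = -2x - 8
f''(x) = -2
Since f''(x) = -2 < 0 for all x, f is concave on R.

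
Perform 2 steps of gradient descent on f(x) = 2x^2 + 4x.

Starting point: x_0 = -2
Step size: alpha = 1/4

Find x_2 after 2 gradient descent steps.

f(x) = 2x^2 + 4x, f'(x) = 4x + (4)
Step 1: f'(-2) = -4, x_1 = -2 - 1/4 * -4 = -1
Step 2: f'(-1) = 0, x_2 = -1 - 1/4 * 0 = -1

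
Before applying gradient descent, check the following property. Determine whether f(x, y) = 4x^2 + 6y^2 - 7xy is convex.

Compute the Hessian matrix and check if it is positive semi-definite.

f(x,y) = 4x^2 + 6y^2 - 7xy
Hessian H = [[8, -7], [-7, 12]]
trace(H) = 20, det(H) = 47
Eigenvalues: (20 +/- sqrt(212)) / 2 = 17.28, 2.72
Since both eigenvalues > 0, f is convex.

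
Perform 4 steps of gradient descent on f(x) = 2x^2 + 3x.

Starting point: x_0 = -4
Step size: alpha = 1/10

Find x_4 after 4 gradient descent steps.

f(x) = 2x^2 + 3x, f'(x) = 4x + (3)
Step 1: f'(-4) = -13, x_1 = -4 - 1/10 * -13 = -27/10
Step 2: f'(-27/10) = -39/5, x_2 = -27/10 - 1/10 * -39/5 = -48/25
Step 3: f'(-48/25) = -117/25, x_3 = -48/25 - 1/10 * -117/25 = -363/250
Step 4: f'(-363/250) = -351/125, x_4 = -363/250 - 1/10 * -351/125 = -732/625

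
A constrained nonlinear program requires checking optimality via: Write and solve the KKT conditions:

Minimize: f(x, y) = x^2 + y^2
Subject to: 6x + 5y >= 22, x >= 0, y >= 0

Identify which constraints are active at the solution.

KKT conditions for min x^2 + y^2 s.t. 6x + 5y >= 22, x >= 0, y >= 0:
Stationarity: 2x = mu*6 + mu_x, 2y = mu*5 + mu_y, with mu, mu_x, mu_y >= 0
Complementary slackness: mu*(6x + 5y - 22) = 0, mu_x*x = 0, mu_y*y = 0
(0, 0) is infeasible (6*0 + 5*0 < 22), so if mu = 0 stationarity would force x = mu_x/2 >= 0, y = mu_y/2 >= 0 with mu_x*x = mu_y*y = 0, i.e. x = y = 0: contradiction. Hence mu > 0 and 6x + 5y = 22 is active.
Try x > 0, y > 0 (so mu_x = mu_y = 0): x = 6*mu/2, y = 5*mu/2
Substitute: 6*(6*mu/2) + 5*(5*mu/2) = 22
  mu*61/2 = 22 => mu = 44/61
x* = 132/61 > 0, y* = 110/61 > 0, consistent with mu_x = mu_y = 0.
f is convex and the constraints are linear, so this KKT point is the global minimum.
f* = 484/61
Active constraints: 6x + 5y >= 22 (holds with equality, mu = 44/61 > 0); x >= 0 and y >= 0 are inactive (mu_x = mu_y = 0).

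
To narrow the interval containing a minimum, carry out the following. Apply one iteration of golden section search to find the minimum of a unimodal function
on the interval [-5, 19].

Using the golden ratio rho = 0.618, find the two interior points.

Golden section search on [-5, 19].
Golden ratio rho = 0.618 (approx).
Interior points:
  x_1 = -5 + (1-0.618)*24 = 4.1680
  x_2 = -5 + 0.618*24 = 9.8320
Compare f(x_1) and f(x_2) to determine which subinterval to keep.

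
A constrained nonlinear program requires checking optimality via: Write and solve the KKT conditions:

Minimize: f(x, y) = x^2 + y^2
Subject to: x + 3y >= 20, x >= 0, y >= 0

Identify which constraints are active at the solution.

KKT conditions for min x^2 + y^2 s.t. 1x + 3y >= 20, x >= 0, y >= 0:
Stationarity: 2x = mu*1 + mu_x, 2y = mu*3 + mu_y, with mu, mu_x, mu_y >= 0
Complementary slackness: mu*(x + 3y - 20) = 0, mu_x*x = 0, mu_y*y = 0
(0, 0) is infeasible (1*0 + 3*0 < 20), so if mu = 0 stationarity would force x = mu_x/2 >= 0, y = mu_y/2 >= 0 with mu_x*x = mu_y*y = 0, i.e. x = y = 0: contradiction. Hence mu > 0 and x + 3y = 20 is active.
Try x > 0, y > 0 (so mu_x = mu_y = 0): x = 1*mu/2, y = 3*mu/2
Substitute: 1*(1*mu/2) + 3*(3*mu/2) = 20
  mu*10/2 = 20 => mu = 4
x* = 2 > 0, y* = 6 > 0, consistent with mu_x = mu_y = 0.
f is convex and the constraints are linear, so this KKT point is the global minimum.
f* = 40
Active constraints: x + 3y >= 20 (holds with equality, mu = 4 > 0); x >= 0 and y >= 0 are inactive (mu_x = mu_y = 0).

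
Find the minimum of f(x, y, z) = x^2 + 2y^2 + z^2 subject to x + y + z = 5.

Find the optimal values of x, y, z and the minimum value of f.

Using Lagrange multipliers on f = x^2 + 2y^2 + z^2 with constraint x + y + z = 5:
Conditions: 2*1*x = lambda, 2*2*y = lambda, 2*1*z = lambda
So x = lambda/2, y = lambda/4, z = lambda/2
Substituting into constraint: lambda * (5/4) = 5
lambda = 4
x = 2, y = 1, z = 2
Minimum value = 10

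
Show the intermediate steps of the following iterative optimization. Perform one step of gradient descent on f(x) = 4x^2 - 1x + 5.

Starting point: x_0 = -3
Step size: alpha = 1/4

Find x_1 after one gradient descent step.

f(x) = 4x^2 - 1x + 5
f'(x) = 8x - 1
f'(-3) = 8*-3 + (-1) = -25
x_1 = x_0 - alpha * f'(x_0) = -3 - 1/4 * -25 = 13/4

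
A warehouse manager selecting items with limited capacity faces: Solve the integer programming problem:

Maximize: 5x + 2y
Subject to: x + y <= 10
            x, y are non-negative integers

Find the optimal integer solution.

Objective: 5x + 2y, constraint: x + y <= 10
Coefficient of x is 5 >= coefficient of y is 2, so allocate the entire budget to x.
Optimal: x = 10, y = 0, value = 50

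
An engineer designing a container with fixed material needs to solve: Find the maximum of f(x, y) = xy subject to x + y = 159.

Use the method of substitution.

Substitute y = 159 - x into f(x,y) = xy:
g(x) = x(159 - x) = 159x - x^2
g'(x) = 159 - 2x = 0  =>  x = 159/2
y = 159 - 159/2 = 159/2
Maximum value = (159/2) * (159/2) = 25281/4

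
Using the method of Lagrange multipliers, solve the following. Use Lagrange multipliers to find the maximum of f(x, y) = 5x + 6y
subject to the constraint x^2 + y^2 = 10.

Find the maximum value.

Set up Lagrange conditions: grad f = lambda * grad g
  5 = 2*lambda*x
  6 = 2*lambda*y
From these: x/y = 5/6, so x = 5t, y = 6t for some t.
Substitute into constraint: (5t)^2 + (6t)^2 = 10
  t^2 * 61 = 10
  t = sqrt(10/61)
Maximum = 5*x + 6*y = (5^2 + 6^2)*t = 61 * sqrt(10/61) = sqrt(610)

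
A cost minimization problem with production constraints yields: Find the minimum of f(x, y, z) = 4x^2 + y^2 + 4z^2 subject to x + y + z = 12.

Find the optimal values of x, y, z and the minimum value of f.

Using Lagrange multipliers on f = 4x^2 + y^2 + 4z^2 with constraint x + y + z = 12:
Conditions: 2*4*x = lambda, 2*1*y = lambda, 2*4*z = lambda
So x = lambda/8, y = lambda/2, z = lambda/8
Substituting into constraint: lambda * (3/4) = 12
lambda = 16
x = 2, y = 8, z = 2
Minimum value = 96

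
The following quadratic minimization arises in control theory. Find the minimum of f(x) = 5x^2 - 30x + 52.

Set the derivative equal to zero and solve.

f(x) = 5x^2 - 30x + 52
f'(x) = 10x + (-30) = 0
x = 30/10 = 3
f(3) = 7
Since f''(x) = 10 > 0, this is a minimum.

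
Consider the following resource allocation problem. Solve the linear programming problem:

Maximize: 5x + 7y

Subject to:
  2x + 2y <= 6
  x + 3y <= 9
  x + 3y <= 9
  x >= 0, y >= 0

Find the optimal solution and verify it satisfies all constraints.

Feasible vertices: (0, 0), (0, 3), (3, 0)
Objective 5x + 7y at each vertex:
  (0, 0): 0
  (0, 3): 21
  (3, 0): 15
Maximum is 21 at (0, 3).
Verify constraints at (x, y) = (0, 3):
  2*0 + 2*3 = 6 <= 6 (active)
  1*0 + 3*3 = 9 <= 9 (active)
  1*0 + 3*3 = 9 <= 9 (active)
  x = 0 >= 0, y = 3 >= 0. All constraints satisfied.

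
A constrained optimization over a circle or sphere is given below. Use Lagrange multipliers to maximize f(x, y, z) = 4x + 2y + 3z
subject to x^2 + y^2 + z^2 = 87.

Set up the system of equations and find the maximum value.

Lagrange conditions: 4 = 2*lambda*x, 2 = 2*lambda*y, 3 = 2*lambda*z
So x:4 = y:2 = z:3, i.e. x = 4t, y = 2t, z = 3t
Constraint: t^2*(4^2 + 2^2 + 3^2) = 87
  t^2 * 29 = 87  =>  t = sqrt(3)
Maximum = 4*4t + 2*2t + 3*3t = 29*sqrt(3) = sqrt(2523)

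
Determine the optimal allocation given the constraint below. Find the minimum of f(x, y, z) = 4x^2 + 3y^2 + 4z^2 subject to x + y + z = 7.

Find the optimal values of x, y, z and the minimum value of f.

Using Lagrange multipliers on f = 4x^2 + 3y^2 + 4z^2 with constraint x + y + z = 7:
Conditions: 2*4*x = lambda, 2*3*y = lambda, 2*4*z = lambda
So x = lambda/8, y = lambda/6, z = lambda/8
Substituting into constraint: lambda * (5/12) = 7
lambda = 84/5
x = 21/10, y = 14/5, z = 21/10
Minimum value = 294/5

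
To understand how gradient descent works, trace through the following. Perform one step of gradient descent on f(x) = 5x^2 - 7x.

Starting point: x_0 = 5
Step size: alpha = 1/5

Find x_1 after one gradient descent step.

f(x) = 5x^2 - 7x
f'(x) = 10x - 7
f'(5) = 10*5 + (-7) = 43
x_1 = x_0 - alpha * f'(x_0) = 5 - 1/5 * 43 = -18/5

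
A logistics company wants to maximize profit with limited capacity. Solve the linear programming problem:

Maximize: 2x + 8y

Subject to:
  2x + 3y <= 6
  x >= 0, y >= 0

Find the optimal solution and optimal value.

The feasible region has vertices at [(0, 0), (3, 0), (0, 2)].
Checking objective 2x + 8y at each vertex:
  (0, 0): 2*0 + 8*0 = 0
  (3, 0): 2*3 + 8*0 = 6
  (0, 2): 2*0 + 8*2 = 16
Maximum is 16 at (0, 2).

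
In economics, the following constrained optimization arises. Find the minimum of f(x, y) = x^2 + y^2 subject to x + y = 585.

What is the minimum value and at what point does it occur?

Substitute y = 585 - x into f(x,y) = x^2 + y^2:
g(x) = x^2 + (585 - x)^2 = 2x^2 - 1170x + 342225
g'(x) = 4x - 1170 = 0  =>  x = 585/2
y = 585 - 585/2 = 585/2
Minimum value = (585/2)^2 + (585/2)^2 = 342225/2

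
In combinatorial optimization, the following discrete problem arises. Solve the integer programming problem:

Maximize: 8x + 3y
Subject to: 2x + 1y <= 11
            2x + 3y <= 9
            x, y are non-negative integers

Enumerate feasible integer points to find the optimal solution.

Constraint 1: 2x + 1y <= 11
Constraint 2: 2x + 3y <= 9
Feasible x range (need y >= 0): 0 <= x <= min(11/2, 9/2) => x in {0, ..., 4}.
Enumerate feasible integer points row by row (the coefficient of y is 3 > 0, so for each x the largest feasible y gives the best value):
  x = 0: y <= min((11 - 2*0)/1, (9 - 2*0)/3) => y in {0, ..., 3}; best 8*0 + 3*3 = 9
  x = 1: y <= min((11 - 2*1)/1, (9 - 2*1)/3) => y in {0, ..., 2}; best 8*1 + 3*2 = 14
  x = 2: y <= min((11 - 2*2)/1, (9 - 2*2)/3) => y in {0, ..., 1}; best 8*2 + 3*1 = 19
  x = 3: y <= min((11 - 2*3)/1, (9 - 2*3)/3) => y in {0, ..., 1}; best 8*3 + 3*1 = 27
  x = 4: y <= min((11 - 2*4)/1, (9 - 2*4)/3) => y in {0}; best 8*4 + 3*0 = 32
The maximum 8x + 3y = 32 is achieved at x = 4, y = 0.
Check: 2*4 + 1*0 = 8 <= 11 and 2*4 + 3*0 = 8 <= 9.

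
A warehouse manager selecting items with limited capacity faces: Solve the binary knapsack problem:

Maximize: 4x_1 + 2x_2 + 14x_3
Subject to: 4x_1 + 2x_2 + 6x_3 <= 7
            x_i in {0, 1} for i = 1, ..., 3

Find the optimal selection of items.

Items: item 1 (v=4, w=4), item 2 (v=2, w=2), item 3 (v=14, w=6)
Capacity: 7
Checking all 8 subsets (w = total weight, v = total value):
  {}: w = 0, v = 0
  {1}: w = 4, v = 4
  {2}: w = 2, v = 2
  {3}: w = 6, v = 14
  {1, 2}: w = 6, v = 6
  {1, 3}: w = 10 > 7, infeasible
  {2, 3}: w = 8 > 7, infeasible
  {1, 2, 3}: w = 12 > 7, infeasible
Best feasible subset: items [3]
Total weight: 6 <= 7, total value: 14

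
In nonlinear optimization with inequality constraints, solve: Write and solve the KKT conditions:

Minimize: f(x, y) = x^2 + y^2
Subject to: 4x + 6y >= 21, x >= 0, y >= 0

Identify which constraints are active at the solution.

KKT conditions for min x^2 + y^2 s.t. 4x + 6y >= 21, x >= 0, y >= 0:
Stationarity: 2x = mu*4 + mu_x, 2y = mu*6 + mu_y, with mu, mu_x, mu_y >= 0
Complementary slackness: mu*(4x + 6y - 21) = 0, mu_x*x = 0, mu_y*y = 0
(0, 0) is infeasible (4*0 + 6*0 < 21), so if mu = 0 stationarity would force x = mu_x/2 >= 0, y = mu_y/2 >= 0 with mu_x*x = mu_y*y = 0, i.e. x = y = 0: contradiction. Hence mu > 0 and 4x + 6y = 21 is active.
Try x > 0, y > 0 (so mu_x = mu_y = 0): x = 4*mu/2, y = 6*mu/2
Substitute: 4*(4*mu/2) + 6*(6*mu/2) = 21
  mu*52/2 = 21 => mu = 21/26
x* = 21/13 > 0, y* = 63/26 > 0, consistent with mu_x = mu_y = 0.
f is convex and the constraints are linear, so this KKT point is the global minimum.
f* = 441/52
Active constraints: 4x + 6y >= 21 (holds with equality, mu = 21/26 > 0); x >= 0 and y >= 0 are inactive (mu_x = mu_y = 0).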